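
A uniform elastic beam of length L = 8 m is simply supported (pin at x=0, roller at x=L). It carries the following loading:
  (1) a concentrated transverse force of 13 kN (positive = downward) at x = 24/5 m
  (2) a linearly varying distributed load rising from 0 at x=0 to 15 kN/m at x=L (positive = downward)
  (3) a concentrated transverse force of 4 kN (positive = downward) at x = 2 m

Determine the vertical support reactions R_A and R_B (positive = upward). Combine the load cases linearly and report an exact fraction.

R_A = 141/5 kN, R_B = 244/5 kN

Load 1 — point force P=13 kN at a=24/5 m (b=L-a=16/5):
  R_A = Pb/L = 13·(16/5)/8 = 26/5 kN
  R_B = Pa/L = 13·(24/5)/8 = 39/5 kN
Load 2 — triangular load w₀=15 kN/m (0→w₀ over full span):
  R_A = w₀L/6 = 15·8/6 = 20 kN
  R_B = w₀L/3 = 15·8/3 = 40 kN
Load 3 — point force P=4 kN at a=2 m (b=L-a=6):
  R_A = Pb/L = 4·6/8 = 3 kN
  R_B = Pa/L = 4·2/8 = 1 kN
Superposition: R_A = 141/5 kN, R_B = 244/5 kN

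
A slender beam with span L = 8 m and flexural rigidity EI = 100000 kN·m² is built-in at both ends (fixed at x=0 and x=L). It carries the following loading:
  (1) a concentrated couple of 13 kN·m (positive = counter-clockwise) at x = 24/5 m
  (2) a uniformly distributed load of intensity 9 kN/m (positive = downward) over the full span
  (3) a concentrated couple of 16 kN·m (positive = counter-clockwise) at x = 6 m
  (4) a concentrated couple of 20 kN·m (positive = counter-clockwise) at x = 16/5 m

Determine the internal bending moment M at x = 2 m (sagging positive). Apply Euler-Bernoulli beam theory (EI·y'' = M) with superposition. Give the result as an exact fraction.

M(2) = 541/50 kN·m

Load 1 — applied couple M₀=13 kN·m at a=24/5 m (b=L-a=16/5):
  M_1 = R_Ax - M_A  [x≤a] with R_A=117/50, M_A=104/25 = (117/50)·2 - (104/25) = 13/25 kN·m
Load 2 — uniform load w=9 kN/m over full span:
  M_2 = wLx/2 - wL²/12 - wx²/2 = 9·8·2/2 - 9·8²/12 - 9·2²/2 = 6 kN·m
Load 3 — applied couple M₀=16 kN·m at a=6 m (b=L-a=2):
  M_3 = R_Ax - M_A  [x≤a] with R_A=9/4, M_A=5 = (9/4)·2 - 5 = -1/2 kN·m
Load 4 — applied couple M₀=20 kN·m at a=16/5 m (b=L-a=24/5):
  M_4 = R_Ax - M_A  [x≤a] with R_A=18/5, M_A=12/5 = (18/5)·2 - (12/5) = 24/5 kN·m
Superposition: M = Σ M_i = 541/50 kN·m ≈ 10.820000 kN·m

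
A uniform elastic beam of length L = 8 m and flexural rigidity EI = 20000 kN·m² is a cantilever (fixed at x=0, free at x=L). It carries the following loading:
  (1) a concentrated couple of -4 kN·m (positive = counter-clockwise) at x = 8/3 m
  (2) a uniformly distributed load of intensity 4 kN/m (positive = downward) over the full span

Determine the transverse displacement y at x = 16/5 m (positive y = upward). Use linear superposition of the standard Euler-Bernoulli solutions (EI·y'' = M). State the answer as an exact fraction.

Load 1 — applied couple M₀=-4 kN·m at a=8/3 m (b=L-a=16/3):
  y_1 = M₀a(2x-a)/(2EI)  [x>a] = (-4)·(8/3)·(2·(16/5)-(8/3))/(2·20000) = -28/28125 m
Load 2 — uniform load w=4 kN/m over full span:
  y_2 = -wx²(x²-4Lx+6L²)/(24EI) = -4·(16/5)²·((16/5)²-4·8·(16/5)+6·8²)/(24·20000) = -9728/390625 m
Superposition: y = Σ y_i = -91052/3515625 m ≈ -0.025899 m

y(16/5) = -91052/3515625 m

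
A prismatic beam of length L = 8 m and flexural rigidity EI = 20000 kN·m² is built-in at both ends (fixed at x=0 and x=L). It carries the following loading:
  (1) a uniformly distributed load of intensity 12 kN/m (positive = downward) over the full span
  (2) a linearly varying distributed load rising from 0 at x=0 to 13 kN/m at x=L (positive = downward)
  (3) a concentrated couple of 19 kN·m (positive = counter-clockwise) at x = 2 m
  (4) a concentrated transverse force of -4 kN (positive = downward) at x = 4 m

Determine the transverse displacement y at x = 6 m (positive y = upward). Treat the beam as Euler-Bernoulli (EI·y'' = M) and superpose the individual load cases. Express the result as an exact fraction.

y(6) = -24301/4800000 m

Load 1 — uniform load w=12 kN/m over full span:
  y_1 = -wx²(L-x)²/(24EI) = -12·6²·(8-6)²/(24·20000) = -9/2500 m
Load 2 — triangular load w₀=13 kN/m (0→w₀ over full span):
  y_2 = -w₀x²(L-x)²(x+2L)/(120LEI) = -13·6²·(8-6)²·(6+2·8)/(120·8·20000) = -429/200000 m
Load 3 — applied couple M₀=19 kN·m at a=2 m (b=L-a=6):
  y_3 = (R_Ax³/6 - M_Ax²/2 - M₀(x-a)²/2)/EI  [x>a] with R_A=171/64, M_A=-57/16 = ((171/64)·6³/6 - (-57/16)·6²/2 - 19·(6-2)²/2)/20000 = 133/320000 m
Load 4 — point force P=-4 kN at a=4 m (b=L-a=4):
  y_4 = -Pa²(L-x)²(3bL-(3b+a)(L-x))/(6L³EI)  [x>a] = -(-4)·4²·(8-6)²·(3·4·8-(3·4+4)·(8-6))/(6·8³·20000) = 1/3750 m
Superposition: y = Σ y_i = -24301/4800000 m ≈ -0.005063 m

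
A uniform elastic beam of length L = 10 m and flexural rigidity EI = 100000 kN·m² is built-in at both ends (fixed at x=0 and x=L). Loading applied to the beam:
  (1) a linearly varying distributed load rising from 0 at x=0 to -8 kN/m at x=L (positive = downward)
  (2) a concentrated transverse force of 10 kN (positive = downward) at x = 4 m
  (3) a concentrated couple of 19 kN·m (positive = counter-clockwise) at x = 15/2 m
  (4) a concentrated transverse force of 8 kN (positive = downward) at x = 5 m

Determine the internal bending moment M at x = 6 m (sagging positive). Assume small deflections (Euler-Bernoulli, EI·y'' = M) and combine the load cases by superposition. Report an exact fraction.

M(6) = 1001/1200 kN·m

Load 1 — triangular load w₀=-8 kN/m (0→w₀ over full span):
  M_1 = 3w₀Lx/20 - w₀L²/30 - w₀x³/(6L) = 3·(-8)·10·6/20 - (-8)·10²/30 - (-8)·6³/(6·10) = -248/15 kN·m
Load 2 — point force P=10 kN at a=4 m (b=L-a=6):
  M_2 = Pa²(a+3b)(L-x)/L³ - Pa²b/L²  [x>a] = 10·4²·(4+3·6)·(10-6)/10³ - 10·4²·6/10² = 112/25 kN·m
Load 3 — applied couple M₀=19 kN·m at a=15/2 m (b=L-a=5/2):
  M_3 = R_Ax - M_A  [x≤a] with R_A=171/80, M_A=95/16 = (171/80)·6 - (95/16) = 551/80 kN·m
Load 4 — point force P=8 kN at a=5 m (b=L-a=5):
  M_4 = Pa²(a+3b)(L-x)/L³ - Pa²b/L²  [x>a] = 8·5²·(5+3·5)·(10-6)/10³ - 8·5²·5/10² = 6 kN·m
Superposition: M = Σ M_i = 1001/1200 kN·m ≈ 0.834167 kN·m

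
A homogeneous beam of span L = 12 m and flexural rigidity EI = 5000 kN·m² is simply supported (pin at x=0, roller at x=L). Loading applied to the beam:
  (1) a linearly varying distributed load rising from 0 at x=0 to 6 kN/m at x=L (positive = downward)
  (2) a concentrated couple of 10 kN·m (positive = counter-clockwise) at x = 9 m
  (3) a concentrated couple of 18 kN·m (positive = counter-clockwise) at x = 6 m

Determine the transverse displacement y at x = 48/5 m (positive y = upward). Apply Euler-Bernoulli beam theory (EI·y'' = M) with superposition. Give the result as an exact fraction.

y(48/5) = -8162541/78125000 m

Load 1 — triangular load w₀=6 kN/m (0→w₀ over full span):
  y_1 = -w₀x(7L⁴-10L²x²+3x⁴)/(360LEI) = -6·(48/5)·(7·12⁴-10·12²·(48/5)²+3·(48/5)⁴)/(360·12·5000) = -987552/9765625 m
Load 2 — applied couple M₀=10 kN·m at a=9 m (b=L-a=3):
  y_2 = (M₀x³/(6L)-M₀(x-a)²/2+C₁x)/EI  [x>a] with C₁=M₀(3b²-L²)/(6L)=-65/4 = (10·(48/5)³/(6·12)-10·((48/5)-9)²/2+(-65/4)·(48/5))/5000 = -873/125000 m
Load 3 — applied couple M₀=18 kN·m at a=6 m (b=L-a=6):
  y_3 = (M₀x³/(6L)-M₀(x-a)²/2+C₁x)/EI  [x>a] with C₁=M₀(3b²-L²)/(6L)=-9 = (18·(48/5)³/(6·12)-18·((48/5)-6)²/2+(-9)·(48/5))/5000 = 567/156250 m
Superposition: y = Σ y_i = -8162541/78125000 m ≈ -0.104481 m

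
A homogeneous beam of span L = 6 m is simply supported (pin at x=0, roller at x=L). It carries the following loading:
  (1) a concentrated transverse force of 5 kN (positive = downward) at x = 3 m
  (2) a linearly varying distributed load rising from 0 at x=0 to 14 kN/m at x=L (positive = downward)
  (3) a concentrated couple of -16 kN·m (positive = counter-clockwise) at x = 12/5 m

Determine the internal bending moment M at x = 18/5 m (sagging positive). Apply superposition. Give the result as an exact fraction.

M(18/5) = 5582/125 kN·m

Load 1 — point force P=5 kN at a=3 m (b=L-a=3):
  M_1 = Pa(L-x)/L  [x>a] = 5·3·(6-(18/5))/6 = 6 kN·m
Load 2 — triangular load w₀=14 kN/m (0→w₀ over full span):
  M_2 = w₀Lx/6 - w₀x³/(6L) = 14·6·(18/5)/6 - 14·(18/5)³/(6·6) = 4032/125 kN·m
Load 3 — applied couple M₀=-16 kN·m at a=12/5 m (b=L-a=18/5):
  M_3 = M₀x/L - M₀  [x>a] = (-16)·(18/5)/6 - (-16) = 32/5 kN·m
Superposition: M = Σ M_i = 5582/125 kN·m ≈ 44.656000 kN·m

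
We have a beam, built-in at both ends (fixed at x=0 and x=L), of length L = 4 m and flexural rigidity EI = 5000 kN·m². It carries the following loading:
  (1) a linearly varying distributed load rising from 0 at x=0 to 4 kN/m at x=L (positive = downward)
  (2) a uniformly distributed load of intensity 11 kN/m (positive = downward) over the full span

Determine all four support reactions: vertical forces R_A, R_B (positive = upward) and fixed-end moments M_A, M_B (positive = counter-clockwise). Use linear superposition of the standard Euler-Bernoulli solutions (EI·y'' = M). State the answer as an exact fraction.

Load 1 — triangular load w₀=4 kN/m (0→w₀ over full span):
  R_A = 3w₀L/20 = 3·4·4/20 = 12/5 kN
  M_A = w₀L²/30 = 4·4²/30 = 32/15 kN·m
  R_B = 7w₀L/20 = 7·4·4/20 = 28/5 kN
  M_B = -w₀L²/20 = -4·4²/20 = -16/5 kN·m
Load 2 — uniform load w=11 kN/m over full span:
  R_A = wL/2 = 11·4/2 = 22 kN
  M_A = wL²/12 = 11·4²/12 = 44/3 kN·m
  R_B = wL/2 = 11·4/2 = 22 kN
  M_B = -wL²/12 = -11·4²/12 = -44/3 kN·m
Superposition: R_A = 122/5 kN, M_A = 84/5 kN·m, R_B = 138/5 kN, M_B = -268/15 kN·m

R_A = 122/5 kN, M_A = 84/5 kN·m, R_B = 138/5 kN, M_B = -268/15 kN·m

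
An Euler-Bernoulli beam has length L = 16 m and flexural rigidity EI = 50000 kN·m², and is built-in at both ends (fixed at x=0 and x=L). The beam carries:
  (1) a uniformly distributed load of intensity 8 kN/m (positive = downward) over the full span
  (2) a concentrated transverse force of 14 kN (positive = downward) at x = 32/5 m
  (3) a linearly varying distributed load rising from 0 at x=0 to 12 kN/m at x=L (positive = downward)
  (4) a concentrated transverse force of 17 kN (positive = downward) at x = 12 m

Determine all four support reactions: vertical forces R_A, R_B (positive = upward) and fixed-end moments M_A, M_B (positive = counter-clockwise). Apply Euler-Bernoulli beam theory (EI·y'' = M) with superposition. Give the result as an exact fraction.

R_A = 418113/4000 kN, M_A = 477109/1500 kN·m, R_B = 601887/4000 kN, M_B = -576031/1500 kN·m

Load 1 — uniform load w=8 kN/m over full span:
  R_A = wL/2 = 8·16/2 = 64 kN
  M_A = wL²/12 = 8·16²/12 = 512/3 kN·m
  R_B = wL/2 = 8·16/2 = 64 kN
  M_B = -wL²/12 = -8·16²/12 = -512/3 kN·m
Load 2 — point force P=14 kN at a=32/5 m (b=L-a=48/5):
  R_A = Pb²(3a+b)/L³ = 14·(48/5)²·(3·(32/5)+(48/5))/16³ = 1134/125 kN
  M_A = Pab²/L² = 14·(32/5)·(48/5)²/16² = 4032/125 kN·m
  R_B = Pa²(a+3b)/L³ = 14·(32/5)²·((32/5)+3·(48/5))/16³ = 616/125 kN
  M_B = -Pa²b/L² = -14·(32/5)²·(48/5)/16² = -2688/125 kN·m
Load 3 — triangular load w₀=12 kN/m (0→w₀ over full span):
  R_A = 3w₀L/20 = 3·12·16/20 = 144/5 kN
  M_A = w₀L²/30 = 12·16²/30 = 512/5 kN·m
  R_B = 7w₀L/20 = 7·12·16/20 = 336/5 kN
  M_B = -w₀L²/20 = -12·16²/20 = -768/5 kN·m
Load 4 — point force P=17 kN at a=12 m (b=L-a=4):
  R_A = Pb²(3a+b)/L³ = 17·4²·(3·12+4)/16³ = 85/32 kN
  M_A = Pab²/L² = 17·12·4²/16² = 51/4 kN·m
  R_B = Pa²(a+3b)/L³ = 17·12²·(12+3·4)/16³ = 459/32 kN
  M_B = -Pa²b/L² = -17·12²·4/16² = -153/4 kN·m
Superposition: R_A = 418113/4000 kN, M_A = 477109/1500 kN·m, R_B = 601887/4000 kN, M_B = -576031/1500 kN·m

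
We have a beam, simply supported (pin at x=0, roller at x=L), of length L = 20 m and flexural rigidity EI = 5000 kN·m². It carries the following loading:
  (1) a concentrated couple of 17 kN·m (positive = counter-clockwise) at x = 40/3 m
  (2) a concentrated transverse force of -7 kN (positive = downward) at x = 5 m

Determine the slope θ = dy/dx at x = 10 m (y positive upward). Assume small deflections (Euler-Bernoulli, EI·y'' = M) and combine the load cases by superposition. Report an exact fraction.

Load 1 — applied couple M₀=17 kN·m at a=40/3 m (b=L-a=20/3):
  θ_1 = (M₀x²/(2L)+C₁)/EI  [x≤a] with C₁=M₀(3b²-L²)/(6L)=-340/9 = (17·10²/(2·20)+(-340/9))/5000 = 17/18000 rad
Load 2 — point force P=-7 kN at a=5 m (b=L-a=15):
  θ_2 = -Pa(2L²-6Lx+3x²+a²)/(6LEI)  [x>a] = -(-7)·5·(2·20²-6·20·10+3·10²+5²)/(6·20·5000) = -7/1600 rad
Superposition: θ = Σ θ_i = -247/72000 rad ≈ -0.003431 rad

θ(10) = -247/72000 rad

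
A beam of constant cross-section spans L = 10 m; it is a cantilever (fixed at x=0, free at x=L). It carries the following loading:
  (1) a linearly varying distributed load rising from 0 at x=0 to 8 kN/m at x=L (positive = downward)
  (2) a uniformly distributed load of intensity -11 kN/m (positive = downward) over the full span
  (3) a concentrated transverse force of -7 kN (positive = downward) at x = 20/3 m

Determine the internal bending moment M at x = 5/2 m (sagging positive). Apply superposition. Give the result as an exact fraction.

M(5/2) = 4075/24 kN·m

Load 1 — triangular load w₀=8 kN/m (0→w₀ over full span):
  M_1 = w₀Lx/2 - w₀L²/3 - w₀x³/(6L) = 8·10·(5/2)/2 - 8·10²/3 - 8·(5/2)³/(6·10) = -675/4 kN·m
Load 2 — uniform load w=-11 kN/m over full span:
  M_2 = -w(L-x)²/2 = -(-11)·(10-(5/2))²/2 = 2475/8 kN·m
Load 3 — point force P=-7 kN at a=20/3 m (b=L-a=10/3):
  M_3 = -P(a-x)  [x≤a] = -(-7)·((20/3)-(5/2)) = 175/6 kN·m
Superposition: M = Σ M_i = 4075/24 kN·m ≈ 169.791667 kN·m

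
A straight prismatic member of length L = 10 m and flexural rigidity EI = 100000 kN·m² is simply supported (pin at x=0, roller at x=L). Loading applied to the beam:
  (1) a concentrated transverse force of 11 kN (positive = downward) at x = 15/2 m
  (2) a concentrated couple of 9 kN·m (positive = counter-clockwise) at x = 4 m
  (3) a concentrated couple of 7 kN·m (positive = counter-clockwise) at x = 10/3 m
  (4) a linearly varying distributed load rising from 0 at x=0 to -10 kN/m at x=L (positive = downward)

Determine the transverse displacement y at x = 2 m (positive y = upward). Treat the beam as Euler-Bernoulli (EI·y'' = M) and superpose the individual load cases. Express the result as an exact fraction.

y(2) = 213821/72000000 m

Load 1 — point force P=11 kN at a=15/2 m (b=L-a=5/2):
  y_1 = -Pbx(L²-b²-x²)/(6LEI)  [x≤a] = -11·(5/2)·2·(10²-(5/2)²-2²)/(6·10·100000) = -3949/4800000 m
Load 2 — applied couple M₀=9 kN·m at a=4 m (b=L-a=6):
  y_2 = (M₀x³/(6L)+C₁x)/EI  [x≤a] with C₁=M₀(3b²-L²)/(6L)=6/5 = (9·2³/(6·10)+(6/5)·2)/100000 = 9/250000 m
Load 3 — applied couple M₀=7 kN·m at a=10/3 m (b=L-a=20/3):
  y_3 = (M₀x³/(6L)+C₁x)/EI  [x≤a] with C₁=M₀(3b²-L²)/(6L)=35/9 = (7·2³/(6·10)+(35/9)·2)/100000 = 49/562500 m
Load 4 — triangular load w₀=-10 kN/m (0→w₀ over full span):
  y_4 = -w₀x(7L⁴-10L²x²+3x⁴)/(360LEI) = -(-10)·2·(7·10⁴-10·10²·2²+3·2⁴)/(360·10·100000) = 172/46875 m
Superposition: y = Σ y_i = 213821/72000000 m ≈ 0.002970 m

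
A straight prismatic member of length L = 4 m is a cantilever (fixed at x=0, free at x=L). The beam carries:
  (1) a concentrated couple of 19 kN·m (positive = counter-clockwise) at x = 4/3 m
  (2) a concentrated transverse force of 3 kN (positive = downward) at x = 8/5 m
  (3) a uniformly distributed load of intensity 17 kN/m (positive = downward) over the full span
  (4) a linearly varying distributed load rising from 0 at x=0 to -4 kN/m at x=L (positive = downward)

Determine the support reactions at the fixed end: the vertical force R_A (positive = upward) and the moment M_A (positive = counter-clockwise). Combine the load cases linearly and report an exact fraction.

Load 1 — applied couple M₀=19 kN·m at a=4/3 m (b=L-a=8/3):
  R_A = 0 kN
  M_A = -M₀ = -19 kN·m
Load 2 — point force P=3 kN at a=8/5 m (b=L-a=12/5):
  R_A = P = 3 kN
  M_A = Pa = 3·(8/5) = 24/5 kN·m
Load 3 — uniform load w=17 kN/m over full span:
  R_A = wL = 17·4 = 68 kN
  M_A = wL²/2 = 17·4²/2 = 136 kN·m
Load 4 — triangular load w₀=-4 kN/m (0→w₀ over full span):
  R_A = w₀L/2 = (-4)·4/2 = -8 kN
  M_A = w₀L²/3 = (-4)·4²/3 = -64/3 kN·m
Superposition: R_A = 63 kN, M_A = 1507/15 kN·m

R_A = 63 kN, M_A = 1507/15 kN·m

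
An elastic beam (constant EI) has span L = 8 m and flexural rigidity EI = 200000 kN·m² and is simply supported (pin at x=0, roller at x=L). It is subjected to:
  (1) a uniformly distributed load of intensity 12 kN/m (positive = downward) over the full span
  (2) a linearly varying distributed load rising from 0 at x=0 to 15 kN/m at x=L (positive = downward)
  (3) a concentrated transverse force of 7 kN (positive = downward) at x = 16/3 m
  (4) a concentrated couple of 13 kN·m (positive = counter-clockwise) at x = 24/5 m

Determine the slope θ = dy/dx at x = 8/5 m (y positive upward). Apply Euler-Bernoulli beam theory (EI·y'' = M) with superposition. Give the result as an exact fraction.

Load 1 — uniform load w=12 kN/m over full span:
  θ_1 = -w(L³-6Lx²+4x³)/(24EI) = -12·(8³-6·8·(8/5)²+4·(8/5)³)/(24·200000) = -396/390625 rad
Load 2 — triangular load w₀=15 kN/m (0→w₀ over full span):
  θ_2 = -w₀(7L⁴-30L²x²+15x⁴)/(360LEI) = -15·(7·8⁴-30·8²·(8/5)²+15·(8/5)⁴)/(360·8·200000) = -728/1171875 rad
Load 3 — point force P=7 kN at a=16/3 m (b=L-a=8/3):
  θ_3 = -Pb(L²-b²-3x²)/(6LEI)  [x≤a] = -7·(8/3)·(8²-(8/3)²-3·(8/5)²)/(6·8·200000) = -1211/12656250 rad
Load 4 — applied couple M₀=13 kN·m at a=24/5 m (b=L-a=16/5):
  θ_4 = (M₀x²/(2L)+C₁)/EI  [x≤a] with C₁=M₀(3b²-L²)/(6L)=-676/75 = (13·(8/5)²/(2·8)+(-676/75))/200000 = -13/375000 rad
Superposition: θ = Σ θ_i = -446851/253125000 rad ≈ -0.001765 rad

θ(8/5) = -446851/253125000 rad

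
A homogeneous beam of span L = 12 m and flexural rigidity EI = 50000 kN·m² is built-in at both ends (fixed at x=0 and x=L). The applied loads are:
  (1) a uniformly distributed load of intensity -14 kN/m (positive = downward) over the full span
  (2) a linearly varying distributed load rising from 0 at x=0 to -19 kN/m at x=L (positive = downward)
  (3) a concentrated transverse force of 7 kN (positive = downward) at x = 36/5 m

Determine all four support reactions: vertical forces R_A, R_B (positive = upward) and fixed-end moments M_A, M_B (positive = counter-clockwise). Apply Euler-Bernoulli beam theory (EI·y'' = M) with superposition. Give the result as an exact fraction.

Load 1 — uniform load w=-14 kN/m over full span:
  R_A = wL/2 = (-14)·12/2 = -84 kN
  M_A = wL²/12 = (-14)·12²/12 = -168 kN·m
  R_B = wL/2 = (-14)·12/2 = -84 kN
  M_B = -wL²/12 = -(-14)·12²/12 = 168 kN·m
Load 2 — triangular load w₀=-19 kN/m (0→w₀ over full span):
  R_A = 3w₀L/20 = 3·(-19)·12/20 = -171/5 kN
  M_A = w₀L²/30 = (-19)·12²/30 = -456/5 kN·m
  R_B = 7w₀L/20 = 7·(-19)·12/20 = -399/5 kN
  M_B = -w₀L²/20 = -(-19)·12²/20 = 684/5 kN·m
Load 3 — point force P=7 kN at a=36/5 m (b=L-a=24/5):
  R_A = Pb²(3a+b)/L³ = 7·(24/5)²·(3·(36/5)+(24/5))/12³ = 308/125 kN
  M_A = Pab²/L² = 7·(36/5)·(24/5)²/12² = 1008/125 kN·m
  R_B = Pa²(a+3b)/L³ = 7·(36/5)²·((36/5)+3·(24/5))/12³ = 567/125 kN
  M_B = -Pa²b/L² = -7·(36/5)²·(24/5)/12² = -1512/125 kN·m
Superposition: R_A = -14467/125 kN, M_A = -31392/125 kN·m, R_B = -19908/125 kN, M_B = 36588/125 kN·m

R_A = -14467/125 kN, M_A = -31392/125 kN·m, R_B = -19908/125 kN, M_B = 36588/125 kN·m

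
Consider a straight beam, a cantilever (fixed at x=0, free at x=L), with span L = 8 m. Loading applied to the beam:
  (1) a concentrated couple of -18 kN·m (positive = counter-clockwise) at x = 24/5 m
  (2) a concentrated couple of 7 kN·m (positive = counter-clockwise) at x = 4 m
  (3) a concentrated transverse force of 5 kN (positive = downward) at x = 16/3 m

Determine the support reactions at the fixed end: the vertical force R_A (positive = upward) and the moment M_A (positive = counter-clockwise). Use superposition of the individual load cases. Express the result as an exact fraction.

R_A = 5 kN, M_A = 113/3 kN·m

Load 1 — applied couple M₀=-18 kN·m at a=24/5 m (b=L-a=16/5):
  R_A = 0 kN
  M_A = -M₀ = -(-18) = 18 kN·m
Load 2 — applied couple M₀=7 kN·m at a=4 m (b=L-a=4):
  R_A = 0 kN
  M_A = -M₀ = -7 kN·m
Load 3 — point force P=5 kN at a=16/3 m (b=L-a=8/3):
  R_A = P = 5 kN
  M_A = Pa = 5·(16/3) = 80/3 kN·m
Superposition: R_A = 5 kN, M_A = 113/3 kN·m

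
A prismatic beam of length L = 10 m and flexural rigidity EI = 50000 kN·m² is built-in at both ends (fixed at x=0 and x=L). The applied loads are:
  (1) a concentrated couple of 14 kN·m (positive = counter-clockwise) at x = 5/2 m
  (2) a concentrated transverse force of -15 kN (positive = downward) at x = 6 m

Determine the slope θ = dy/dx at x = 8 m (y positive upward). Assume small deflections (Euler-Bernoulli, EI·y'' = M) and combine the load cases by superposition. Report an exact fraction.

Load 1 — applied couple M₀=14 kN·m at a=5/2 m (b=L-a=15/2):
  θ_1 = (R_Ax²/2 - M_Ax - M₀(x-a))/EI  [x>a] with R_A=63/40, M_A=-21/8 = ((63/40)·8²/2 - (-21/8)·8 - 14·(8-(5/2)))/50000 = -7/62500 rad
Load 2 — point force P=-15 kN at a=6 m (b=L-a=4):
  θ_2 = Pa²(L-x)(2bL-(3b+a)(L-x))/(2L³EI)  [x>a] = (-15)·6²·(10-8)·(2·4·10-(3·4+6)·(10-8))/(2·10³·50000) = -297/625000 rad
Superposition: θ = Σ θ_i = -367/625000 rad ≈ -0.000587 rad

θ(8) = -367/625000 rad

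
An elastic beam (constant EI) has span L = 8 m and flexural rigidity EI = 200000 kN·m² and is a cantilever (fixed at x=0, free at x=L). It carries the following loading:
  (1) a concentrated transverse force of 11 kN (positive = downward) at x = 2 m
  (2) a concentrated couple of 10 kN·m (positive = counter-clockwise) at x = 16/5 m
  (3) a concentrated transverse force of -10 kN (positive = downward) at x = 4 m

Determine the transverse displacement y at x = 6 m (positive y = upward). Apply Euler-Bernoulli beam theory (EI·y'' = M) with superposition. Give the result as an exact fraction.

y(6) = 31/15625 m

Load 1 — point force P=11 kN at a=2 m (b=L-a=6):
  y_1 = -Pa²(3x-a)/(6EI)  [x>a] = -11·2²·(3·6-2)/(6·200000) = -11/18750 m
Load 2 — applied couple M₀=10 kN·m at a=16/5 m (b=L-a=24/5):
  y_2 = M₀a(2x-a)/(2EI)  [x>a] = 10·(16/5)·(2·6-(16/5))/(2·200000) = 11/15625 m
Load 3 — point force P=-10 kN at a=4 m (b=L-a=4):
  y_3 = -Pa²(3x-a)/(6EI)  [x>a] = -(-10)·4²·(3·6-4)/(6·200000) = 7/3750 m
Superposition: y = Σ y_i = 31/15625 m ≈ 0.001984 m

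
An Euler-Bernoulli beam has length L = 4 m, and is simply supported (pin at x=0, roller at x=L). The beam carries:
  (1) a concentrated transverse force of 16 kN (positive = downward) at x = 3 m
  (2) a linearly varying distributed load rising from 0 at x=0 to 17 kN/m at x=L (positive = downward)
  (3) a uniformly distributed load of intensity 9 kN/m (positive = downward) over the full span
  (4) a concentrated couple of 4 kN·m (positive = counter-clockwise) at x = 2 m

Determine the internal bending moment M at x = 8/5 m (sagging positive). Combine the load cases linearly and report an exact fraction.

Load 1 — point force P=16 kN at a=3 m (b=L-a=1):
  M_1 = Pbx/L  [x≤a] = 16·1·(8/5)/4 = 32/5 kN·m
Load 2 — triangular load w₀=17 kN/m (0→w₀ over full span):
  M_2 = w₀Lx/6 - w₀x³/(6L) = 17·4·(8/5)/6 - 17·(8/5)³/(6·4) = 1904/125 kN·m
Load 3 — uniform load w=9 kN/m over full span:
  M_3 = wx(L-x)/2 = 9·(8/5)·(4-(8/5))/2 = 432/25 kN·m
Load 4 — applied couple M₀=4 kN·m at a=2 m (b=L-a=2):
  M_4 = M₀x/L  [x≤a] = 4·(8/5)/4 = 8/5 kN·m
Superposition: M = Σ M_i = 5064/125 kN·m ≈ 40.512000 kN·m

M(8/5) = 5064/125 kN·m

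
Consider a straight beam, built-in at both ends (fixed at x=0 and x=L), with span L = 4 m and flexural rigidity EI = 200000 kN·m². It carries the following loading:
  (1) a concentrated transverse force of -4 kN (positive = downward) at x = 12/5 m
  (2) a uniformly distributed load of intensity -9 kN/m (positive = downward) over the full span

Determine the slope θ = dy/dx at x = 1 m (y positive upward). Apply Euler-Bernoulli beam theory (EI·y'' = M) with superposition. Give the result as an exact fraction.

Load 1 — point force P=-4 kN at a=12/5 m (b=L-a=8/5):
  θ_1 = -Pb²x(2aL-(3a+b)x)/(2L³EI)  [x≤a] = -(-4)·(8/5)²·1·(2·(12/5)·4-(3·(12/5)+(8/5))·1)/(2·4³·200000) = 13/3125000 rad
Load 2 — uniform load w=-9 kN/m over full span:
  θ_2 = -wx(L-x)(L-2x)/(12EI) = -(-9)·1·(4-1)·(4-2·1)/(12·200000) = 9/400000 rad
Superposition: θ = Σ θ_i = 1333/50000000 rad ≈ 0.000027 rad

θ(1) = 1333/50000000 rad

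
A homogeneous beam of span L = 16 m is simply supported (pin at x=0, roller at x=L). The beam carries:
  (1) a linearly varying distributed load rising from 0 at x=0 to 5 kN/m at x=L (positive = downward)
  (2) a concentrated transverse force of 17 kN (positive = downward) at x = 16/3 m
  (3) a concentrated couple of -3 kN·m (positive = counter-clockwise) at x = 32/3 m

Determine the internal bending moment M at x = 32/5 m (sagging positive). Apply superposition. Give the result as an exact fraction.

Load 1 — triangular load w₀=5 kN/m (0→w₀ over full span):
  M_1 = w₀Lx/6 - w₀x³/(6L) = 5·16·(32/5)/6 - 5·(32/5)³/(6·16) = 1792/25 kN·m
Load 2 — point force P=17 kN at a=16/3 m (b=L-a=32/3):
  M_2 = Pa(L-x)/L  [x>a] = 17·(16/3)·(16-(32/5))/16 = 272/5 kN·m
Load 3 — applied couple M₀=-3 kN·m at a=32/3 m (b=L-a=16/3):
  M_3 = M₀x/L  [x≤a] = (-3)·(32/5)/16 = -6/5 kN·m
Superposition: M = Σ M_i = 3122/25 kN·m ≈ 124.880000 kN·m

M(32/5) = 3122/25 kN·m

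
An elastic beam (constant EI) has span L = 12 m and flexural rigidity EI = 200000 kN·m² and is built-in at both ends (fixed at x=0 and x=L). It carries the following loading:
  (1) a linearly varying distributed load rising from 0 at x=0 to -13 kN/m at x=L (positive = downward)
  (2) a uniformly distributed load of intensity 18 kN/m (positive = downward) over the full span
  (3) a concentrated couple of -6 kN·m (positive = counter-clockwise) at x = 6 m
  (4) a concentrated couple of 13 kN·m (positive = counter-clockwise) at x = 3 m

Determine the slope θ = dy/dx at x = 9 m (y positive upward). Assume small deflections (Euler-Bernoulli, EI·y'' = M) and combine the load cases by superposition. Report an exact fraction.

θ(9) = 47193/64000000 rad

Load 1 — triangular load w₀=-13 kN/m (0→w₀ over full span):
  θ_1 = -w₀(2x(L-x)(L-2x)(x+2L)+x²(L-x)²)/(120LEI) = -(-13)·(2·9·(12-9)·(12-2·9)·(9+2·12)+9²·(12-9)²)/(120·12·200000) = -14391/32000000 rad
Load 2 — uniform load w=18 kN/m over full span:
  θ_2 = -wx(L-x)(L-2x)/(12EI) = -18·9·(12-9)·(12-2·9)/(12·200000) = 243/200000 rad
Load 3 — applied couple M₀=-6 kN·m at a=6 m (b=L-a=6):
  θ_3 = (R_Ax²/2 - M_Ax - M₀(x-a))/EI  [x>a] with R_A=-3/4, M_A=-3/2 = ((-3/4)·9²/2 - (-3/2)·9 - (-6)·(9-6))/200000 = 9/1600000 rad
Load 4 — applied couple M₀=13 kN·m at a=3 m (b=L-a=9):
  θ_4 = (R_Ax²/2 - M_Ax - M₀(x-a))/EI  [x>a] with R_A=39/32, M_A=-39/16 = ((39/32)·9²/2 - (-39/16)·9 - 13·(9-3))/200000 = -429/12800000 rad
Superposition: θ = Σ θ_i = 47193/64000000 rad ≈ 0.000737 rad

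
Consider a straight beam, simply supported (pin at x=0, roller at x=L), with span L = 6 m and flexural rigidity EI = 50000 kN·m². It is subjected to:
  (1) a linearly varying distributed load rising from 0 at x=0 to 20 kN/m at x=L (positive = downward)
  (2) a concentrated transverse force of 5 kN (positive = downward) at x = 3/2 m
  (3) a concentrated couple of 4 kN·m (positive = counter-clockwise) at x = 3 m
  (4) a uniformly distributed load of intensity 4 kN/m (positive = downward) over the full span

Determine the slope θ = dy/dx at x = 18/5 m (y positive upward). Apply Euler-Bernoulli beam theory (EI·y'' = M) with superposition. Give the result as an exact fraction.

θ(18/5) = 149117/200000000 rad

Load 1 — triangular load w₀=20 kN/m (0→w₀ over full span):
  θ_1 = -w₀(7L⁴-30L²x²+15x⁴)/(360LEI) = -20·(7·6⁴-30·6²·(18/5)²+15·(18/5)⁴)/(360·6·50000) = 174/390625 rad
Load 2 — point force P=5 kN at a=3/2 m (b=L-a=9/2):
  θ_2 = -Pa(2L²-6Lx+3x²+a²)/(6LEI)  [x>a] = -5·(3/2)·(2·6²-6·6·(18/5)+3·(18/5)²+(3/2)²)/(6·6·50000) = 549/8000000 rad
Load 3 — applied couple M₀=4 kN·m at a=3 m (b=L-a=3):
  θ_3 = (M₀x²/(2L)-M₀(x-a)+C₁)/EI  [x>a] with C₁=M₀(3b²-L²)/(6L)=-1 = (4·(18/5)²/(2·6)-4·((18/5)-3)+(-1))/50000 = 23/1250000 rad
Load 4 — uniform load w=4 kN/m over full span:
  θ_4 = -w(L³-6Lx²+4x³)/(24EI) = -4·(6³-6·6·(18/5)²+4·(18/5)³)/(24·50000) = 333/1562500 rad
Superposition: θ = Σ θ_i = 149117/200000000 rad ≈ 0.000746 rad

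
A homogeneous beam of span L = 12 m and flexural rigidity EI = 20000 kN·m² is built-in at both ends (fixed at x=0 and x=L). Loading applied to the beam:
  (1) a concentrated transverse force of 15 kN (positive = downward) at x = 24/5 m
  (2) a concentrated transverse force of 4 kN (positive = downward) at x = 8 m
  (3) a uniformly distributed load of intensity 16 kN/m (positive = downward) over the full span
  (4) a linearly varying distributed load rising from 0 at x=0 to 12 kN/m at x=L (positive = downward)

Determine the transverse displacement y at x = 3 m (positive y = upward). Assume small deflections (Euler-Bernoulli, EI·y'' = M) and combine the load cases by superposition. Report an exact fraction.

Load 1 — point force P=15 kN at a=24/5 m (b=L-a=36/5):
  y_1 = -Pb²x²(3aL-(3a+b)x)/(6L³EI)  [x≤a] = -15·(36/5)²·3²·(3·(24/5)·12-(3·(24/5)+(36/5))·3)/(6·12³·20000) = -729/200000 m
Load 2 — point force P=4 kN at a=8 m (b=L-a=4):
  y_2 = -Pb²x²(3aL-(3a+b)x)/(6L³EI)  [x≤a] = -4·4²·3²·(3·8·12-(3·8+4)·3)/(6·12³·20000) = -17/30000 m
Load 3 — uniform load w=16 kN/m over full span:
  y_3 = -wx²(L-x)²/(24EI) = -16·3²·(12-3)²/(24·20000) = -243/10000 m
Load 4 — triangular load w₀=12 kN/m (0→w₀ over full span):
  y_4 = -w₀x²(L-x)²(x+2L)/(120LEI) = -12·3²·(12-3)²·(3+2·12)/(120·12·20000) = -6561/800000 m
Superposition: y = Σ y_i = -88111/2400000 m ≈ -0.036713 m

y(3) = -88111/2400000 m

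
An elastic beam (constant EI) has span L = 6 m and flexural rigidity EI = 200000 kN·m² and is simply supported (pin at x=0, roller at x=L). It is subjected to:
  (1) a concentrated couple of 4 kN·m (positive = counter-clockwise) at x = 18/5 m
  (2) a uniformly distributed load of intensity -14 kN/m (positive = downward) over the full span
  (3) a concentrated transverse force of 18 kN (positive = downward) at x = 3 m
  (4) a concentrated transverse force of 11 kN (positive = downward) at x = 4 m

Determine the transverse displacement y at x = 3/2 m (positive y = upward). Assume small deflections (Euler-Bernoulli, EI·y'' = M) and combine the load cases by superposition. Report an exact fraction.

Load 1 — applied couple M₀=4 kN·m at a=18/5 m (b=L-a=12/5):
  y_1 = (M₀x³/(6L)+C₁x)/EI  [x≤a] with C₁=M₀(3b²-L²)/(6L)=-52/25 = (4·(3/2)³/(6·6)+(-52/25)·(3/2))/200000 = -549/40000000 m
Load 2 — uniform load w=-14 kN/m over full span:
  y_2 = -wx(L³-2Lx²+x³)/(24EI) = -(-14)·(3/2)·(6³-2·6·(3/2)²+(3/2)³)/(24·200000) = 10773/12800000 m
Load 3 — point force P=18 kN at a=3 m (b=L-a=3):
  y_3 = -Pbx(L²-b²-x²)/(6LEI)  [x≤a] = -18·3·(3/2)·(6²-3²-(3/2)²)/(6·6·200000) = -891/3200000 m
Load 4 — point force P=11 kN at a=4 m (b=L-a=2):
  y_4 = -Pbx(L²-b²-x²)/(6LEI)  [x≤a] = -11·2·(3/2)·(6²-2²-(3/2)²)/(6·6·200000) = -1309/9600000 m
Superposition: y = Σ y_i = 396599/960000000 m ≈ 0.000413 m

y(3/2) = 396599/960000000 m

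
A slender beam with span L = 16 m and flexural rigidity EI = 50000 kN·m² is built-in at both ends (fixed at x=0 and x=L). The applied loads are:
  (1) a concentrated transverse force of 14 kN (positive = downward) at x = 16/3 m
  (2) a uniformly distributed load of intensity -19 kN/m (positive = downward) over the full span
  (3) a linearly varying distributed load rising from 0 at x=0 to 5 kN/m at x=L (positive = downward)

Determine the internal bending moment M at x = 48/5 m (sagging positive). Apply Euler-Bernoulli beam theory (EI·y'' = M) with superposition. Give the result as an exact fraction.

M(48/5) = -98048/675 kN·m

Load 1 — point force P=14 kN at a=16/3 m (b=L-a=32/3):
  M_1 = Pa²(a+3b)(L-x)/L³ - Pa²b/L²  [x>a] = 14·(16/3)²·((16/3)+3·(32/3))·(16-(48/5))/16³ - 14·(16/3)²·(32/3)/16² = 896/135 kN·m
Load 2 — uniform load w=-19 kN/m over full span:
  M_2 = wLx/2 - wL²/12 - wx²/2 = (-19)·16·(48/5)/2 - (-19)·16²/12 - (-19)·(48/5)²/2 = -13376/75 kN·m
Load 3 — triangular load w₀=5 kN/m (0→w₀ over full span):
  M_3 = 3w₀Lx/20 - w₀L²/30 - w₀x³/(6L) = 3·5·16·(48/5)/20 - 5·16²/30 - 5·(48/5)³/(6·16) = 1984/75 kN·m
Superposition: M = Σ M_i = -98048/675 kN·m ≈ -145.256296 kN·m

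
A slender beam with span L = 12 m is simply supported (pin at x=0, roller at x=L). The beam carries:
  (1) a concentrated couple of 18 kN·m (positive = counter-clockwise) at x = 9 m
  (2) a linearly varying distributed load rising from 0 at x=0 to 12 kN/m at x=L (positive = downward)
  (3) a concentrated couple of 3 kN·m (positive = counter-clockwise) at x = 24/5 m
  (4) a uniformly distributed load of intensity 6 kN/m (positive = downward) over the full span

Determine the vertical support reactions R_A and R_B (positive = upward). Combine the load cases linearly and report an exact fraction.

Load 1 — applied couple M₀=18 kN·m at a=9 m (b=L-a=3):
  R_A = M₀/L = 18/12 = 3/2 kN
  R_B = -M₀/L = -18/12 = -3/2 kN
Load 2 — triangular load w₀=12 kN/m (0→w₀ over full span):
  R_A = w₀L/6 = 12·12/6 = 24 kN
  R_B = w₀L/3 = 12·12/3 = 48 kN
Load 3 — applied couple M₀=3 kN·m at a=24/5 m (b=L-a=36/5):
  R_A = M₀/L = 3/12 = 1/4 kN
  R_B = -M₀/L = -3/12 = -1/4 kN
Load 4 — uniform load w=6 kN/m over full span:
  R_A = wL/2 = 6·12/2 = 36 kN
  R_B = wL/2 = 6·12/2 = 36 kN
Superposition: R_A = 247/4 kN, R_B = 329/4 kN

R_A = 247/4 kN, R_B = 329/4 kN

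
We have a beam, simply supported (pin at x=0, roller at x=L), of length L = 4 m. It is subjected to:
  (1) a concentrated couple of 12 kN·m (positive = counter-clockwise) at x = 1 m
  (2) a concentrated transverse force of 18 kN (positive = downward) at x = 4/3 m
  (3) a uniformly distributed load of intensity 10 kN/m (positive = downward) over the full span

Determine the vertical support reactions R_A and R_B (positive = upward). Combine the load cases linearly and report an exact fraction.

R_A = 35 kN, R_B = 23 kN

Load 1 — applied couple M₀=12 kN·m at a=1 m (b=L-a=3):
  R_A = M₀/L = 12/4 = 3 kN
  R_B = -M₀/L = -12/4 = -3 kN
Load 2 — point force P=18 kN at a=4/3 m (b=L-a=8/3):
  R_A = Pb/L = 18·(8/3)/4 = 12 kN
  R_B = Pa/L = 18·(4/3)/4 = 6 kN
Load 3 — uniform load w=10 kN/m over full span:
  R_A = wL/2 = 10·4/2 = 20 kN
  R_B = wL/2 = 10·4/2 = 20 kN
Superposition: R_A = 35 kN, R_B = 23 kN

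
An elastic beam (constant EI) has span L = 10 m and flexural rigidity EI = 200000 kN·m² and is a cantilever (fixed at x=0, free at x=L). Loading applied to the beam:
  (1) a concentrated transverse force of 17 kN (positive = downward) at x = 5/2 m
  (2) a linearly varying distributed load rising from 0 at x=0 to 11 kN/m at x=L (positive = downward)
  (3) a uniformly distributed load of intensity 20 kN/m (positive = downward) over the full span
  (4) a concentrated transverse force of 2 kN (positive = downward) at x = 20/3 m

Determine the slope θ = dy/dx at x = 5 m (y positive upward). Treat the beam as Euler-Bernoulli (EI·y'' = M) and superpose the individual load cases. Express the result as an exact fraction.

θ(5) = -2679/128000 rad

Load 1 — point force P=17 kN at a=5/2 m (b=L-a=15/2):
  θ_1 = -Pa²/(2EI)  [x>a] = -17·(5/2)²/(2·200000) = -17/64000 rad
Load 2 — triangular load w₀=11 kN/m (0→w₀ over full span):
  θ_2 = (w₀Lx²/4-w₀L²x/3-w₀x⁴/(24L))/EI = (11·10·5²/4-11·10²·5/3-11·5⁴/(24·10))/200000 = -451/76800 rad
Load 3 — uniform load w=20 kN/m over full span:
  θ_3 = -wx(x²-3Lx+3L²)/(6EI) = -20·5·(5²-3·10·5+3·10²)/(6·200000) = -7/480 rad
Load 4 — point force P=2 kN at a=20/3 m (b=L-a=10/3):
  θ_4 = -Px(2a-x)/(2EI)  [x≤a] = -2·5·(2·(20/3)-5)/(2·200000) = -1/4800 rad
Superposition: θ = Σ θ_i = -2679/128000 rad ≈ -0.020930 rad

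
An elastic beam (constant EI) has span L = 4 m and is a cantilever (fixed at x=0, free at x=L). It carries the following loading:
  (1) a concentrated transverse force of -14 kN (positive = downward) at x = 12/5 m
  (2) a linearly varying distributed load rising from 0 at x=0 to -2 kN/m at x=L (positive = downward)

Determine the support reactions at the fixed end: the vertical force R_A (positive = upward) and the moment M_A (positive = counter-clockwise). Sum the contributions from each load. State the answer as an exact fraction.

Load 1 — point force P=-14 kN at a=12/5 m (b=L-a=8/5):
  R_A = P = (-14) = -14 kN
  M_A = Pa = (-14)·(12/5) = -168/5 kN·m
Load 2 — triangular load w₀=-2 kN/m (0→w₀ over full span):
  R_A = w₀L/2 = (-2)·4/2 = -4 kN
  M_A = w₀L²/3 = (-2)·4²/3 = -32/3 kN·m
Superposition: R_A = -18 kN, M_A = -664/15 kN·m

R_A = -18 kN, M_A = -664/15 kN·m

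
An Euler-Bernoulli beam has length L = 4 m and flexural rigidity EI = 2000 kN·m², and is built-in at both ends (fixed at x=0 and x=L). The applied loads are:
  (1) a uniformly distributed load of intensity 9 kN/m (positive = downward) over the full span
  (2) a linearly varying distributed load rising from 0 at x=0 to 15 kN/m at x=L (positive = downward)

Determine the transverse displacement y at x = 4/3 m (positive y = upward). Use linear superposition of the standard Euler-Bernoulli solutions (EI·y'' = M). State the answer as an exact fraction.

y(4/3) = -128/30375 m

Load 1 — uniform load w=9 kN/m over full span:
  y_1 = -wx²(L-x)²/(24EI) = -9·(4/3)²·(4-(4/3))²/(24·2000) = -8/3375 m
Load 2 — triangular load w₀=15 kN/m (0→w₀ over full span):
  y_2 = -w₀x²(L-x)²(x+2L)/(120LEI) = -15·(4/3)²·(4-(4/3))²·((4/3)+2·4)/(120·4·2000) = -56/30375 m
Superposition: y = Σ y_i = -128/30375 m ≈ -0.004214 m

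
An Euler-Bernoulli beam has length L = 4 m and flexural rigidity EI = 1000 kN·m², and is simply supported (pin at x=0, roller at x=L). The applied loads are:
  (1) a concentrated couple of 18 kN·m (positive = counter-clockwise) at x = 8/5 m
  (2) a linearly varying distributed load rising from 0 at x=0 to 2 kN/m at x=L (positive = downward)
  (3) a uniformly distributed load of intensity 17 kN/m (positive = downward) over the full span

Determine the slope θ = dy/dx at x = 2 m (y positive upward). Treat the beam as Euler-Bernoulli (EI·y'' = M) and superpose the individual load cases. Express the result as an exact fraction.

Load 1 — applied couple M₀=18 kN·m at a=8/5 m (b=L-a=12/5):
  θ_1 = (M₀x²/(2L)-M₀(x-a)+C₁)/EI  [x>a] with C₁=M₀(3b²-L²)/(6L)=24/25 = (18·2²/(2·4)-18·(2-(8/5))+(24/25))/1000 = 69/25000 rad
Load 2 — triangular load w₀=2 kN/m (0→w₀ over full span):
  θ_2 = -w₀(7L⁴-30L²x²+15x⁴)/(360LEI) = -2·(7·4⁴-30·4²·2²+15·2⁴)/(360·4·1000) = -7/45000 rad
Load 3 — uniform load w=17 kN/m over full span:
  θ_3 = -w(L³-6Lx²+4x³)/(24EI) = -17·(4³-6·4·2²+4·2³)/(24·1000) = 0 rad
Superposition: θ = Σ θ_i = 293/112500 rad ≈ 0.002604 rad

θ(2) = 293/112500 rad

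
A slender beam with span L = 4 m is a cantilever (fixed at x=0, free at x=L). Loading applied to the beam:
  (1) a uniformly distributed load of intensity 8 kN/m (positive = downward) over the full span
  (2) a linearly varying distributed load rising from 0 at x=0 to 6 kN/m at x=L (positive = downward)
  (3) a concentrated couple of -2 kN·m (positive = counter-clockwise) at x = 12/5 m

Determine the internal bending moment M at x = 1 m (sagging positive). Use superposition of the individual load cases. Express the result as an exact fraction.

M(1) = -233/4 kN·m

Load 1 — uniform load w=8 kN/m over full span:
  M_1 = -w(L-x)²/2 = -8·(4-1)²/2 = -36 kN·m
Load 2 — triangular load w₀=6 kN/m (0→w₀ over full span):
  M_2 = w₀Lx/2 - w₀L²/3 - w₀x³/(6L) = 6·4·1/2 - 6·4²/3 - 6·1³/(6·4) = -81/4 kN·m
Load 3 — applied couple M₀=-2 kN·m at a=12/5 m (b=L-a=8/5):
  M_3 = M₀  [x≤a] = (-2) = -2 kN·m
Superposition: M = Σ M_i = -233/4 kN·m ≈ -58.250000 kN·m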